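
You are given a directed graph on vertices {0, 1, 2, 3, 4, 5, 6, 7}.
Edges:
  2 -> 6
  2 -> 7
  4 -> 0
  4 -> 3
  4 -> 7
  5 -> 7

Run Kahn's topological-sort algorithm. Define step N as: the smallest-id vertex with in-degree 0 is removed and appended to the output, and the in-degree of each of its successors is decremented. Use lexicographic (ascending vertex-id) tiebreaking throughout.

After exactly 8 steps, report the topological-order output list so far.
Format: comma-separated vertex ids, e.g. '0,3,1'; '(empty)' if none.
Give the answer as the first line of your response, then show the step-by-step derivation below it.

1,2,4,0,3,5,6,7

step 1: output 1; order=[1]; indeg=(1,0,0,1,0,0,1,3)
step 2: output 2; order=[1,2]; indeg=(1,0,0,1,0,0,0,2)
step 3: output 4; order=[1,2,4]; indeg=(0,0,0,0,0,0,0,1)
step 4: output 0; order=[1,2,4,0]; indeg=(0,0,0,0,0,0,0,1)
step 5: output 3; order=[1,2,4,0,3]; indeg=(0,0,0,0,0,0,0,1)
step 6: output 5; order=[1,2,4,0,3,5]; indeg=(0,0,0,0,0,0,0,0)
step 7: output 6; order=[1,2,4,0,3,5,6]; indeg=(0,0,0,0,0,0,0,0)
step 8: output 7; order=[1,2,4,0,3,5,6,7]; indeg=(0,0,0,0,0,0,0,0)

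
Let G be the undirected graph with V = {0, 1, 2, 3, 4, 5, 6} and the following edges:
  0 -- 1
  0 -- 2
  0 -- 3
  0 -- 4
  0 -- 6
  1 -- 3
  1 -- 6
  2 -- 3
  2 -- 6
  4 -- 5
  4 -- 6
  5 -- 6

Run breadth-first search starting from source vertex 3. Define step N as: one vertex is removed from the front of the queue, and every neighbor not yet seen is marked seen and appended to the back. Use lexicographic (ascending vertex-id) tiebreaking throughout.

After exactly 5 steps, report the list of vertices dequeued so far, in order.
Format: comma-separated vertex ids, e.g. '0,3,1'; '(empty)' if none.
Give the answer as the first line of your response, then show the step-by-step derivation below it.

3,0,1,2,4

step 1: dequeue 3; queue=[0,1,2]; order=3
step 2: dequeue 0; queue=[1,2,4,6]; order=3,0
step 3: dequeue 1; queue=[2,4,6]; order=3,0,1
step 4: dequeue 2; queue=[4,6]; order=3,0,1,2
step 5: dequeue 4; queue=[6,5]; order=3,0,1,2,4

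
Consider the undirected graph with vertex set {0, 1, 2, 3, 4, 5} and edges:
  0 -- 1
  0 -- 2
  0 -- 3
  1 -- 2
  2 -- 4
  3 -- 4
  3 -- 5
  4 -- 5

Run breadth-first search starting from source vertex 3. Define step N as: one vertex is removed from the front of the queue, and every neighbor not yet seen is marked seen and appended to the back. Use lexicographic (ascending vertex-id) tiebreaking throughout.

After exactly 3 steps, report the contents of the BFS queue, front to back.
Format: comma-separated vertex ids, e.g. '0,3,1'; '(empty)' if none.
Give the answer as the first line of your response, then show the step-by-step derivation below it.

5,1,2

step 1: dequeue 3; queue=[0,4,5]; order=3
step 2: dequeue 0; queue=[4,5,1,2]; order=3,0
step 3: dequeue 4; queue=[5,1,2]; order=3,0,4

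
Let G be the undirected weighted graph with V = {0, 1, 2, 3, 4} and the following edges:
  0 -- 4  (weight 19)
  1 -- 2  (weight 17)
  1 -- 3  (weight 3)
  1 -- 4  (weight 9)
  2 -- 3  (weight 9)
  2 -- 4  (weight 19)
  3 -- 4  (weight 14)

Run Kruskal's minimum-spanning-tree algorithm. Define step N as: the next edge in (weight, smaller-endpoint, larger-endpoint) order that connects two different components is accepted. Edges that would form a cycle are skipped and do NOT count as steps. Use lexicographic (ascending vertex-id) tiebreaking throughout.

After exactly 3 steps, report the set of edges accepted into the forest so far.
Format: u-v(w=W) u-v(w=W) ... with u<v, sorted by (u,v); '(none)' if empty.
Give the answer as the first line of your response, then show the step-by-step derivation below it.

1-3(w=3) 1-4(w=9) 2-3(w=9)

step 1: add edge 1-3 (w=3); MST = {1-3(w=3)}
step 2: add edge 1-4 (w=9); MST = {1-3(w=3) 1-4(w=9)}
step 3: add edge 2-3 (w=9); MST = {1-3(w=3) 1-4(w=9) 2-3(w=9)}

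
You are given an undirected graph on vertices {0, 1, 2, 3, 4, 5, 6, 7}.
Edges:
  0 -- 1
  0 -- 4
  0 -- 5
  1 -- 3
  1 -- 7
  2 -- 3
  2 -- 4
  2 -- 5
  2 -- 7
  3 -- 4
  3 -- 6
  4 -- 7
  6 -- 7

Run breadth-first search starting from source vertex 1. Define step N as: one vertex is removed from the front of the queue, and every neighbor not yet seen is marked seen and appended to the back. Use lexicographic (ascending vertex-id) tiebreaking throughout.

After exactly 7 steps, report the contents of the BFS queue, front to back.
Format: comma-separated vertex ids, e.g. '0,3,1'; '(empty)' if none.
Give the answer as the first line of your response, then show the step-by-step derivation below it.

6

step 1: dequeue 1; queue=[0,3,7]; order=1
step 2: dequeue 0; queue=[3,7,4,5]; order=1,0
step 3: dequeue 3; queue=[7,4,5,2,6]; order=1,0,3
step 4: dequeue 7; queue=[4,5,2,6]; order=1,0,3,7
step 5: dequeue 4; queue=[5,2,6]; order=1,0,3,7,4
step 6: dequeue 5; queue=[2,6]; order=1,0,3,7,4,5
step 7: dequeue 2; queue=[6]; order=1,0,3,7,4,5,2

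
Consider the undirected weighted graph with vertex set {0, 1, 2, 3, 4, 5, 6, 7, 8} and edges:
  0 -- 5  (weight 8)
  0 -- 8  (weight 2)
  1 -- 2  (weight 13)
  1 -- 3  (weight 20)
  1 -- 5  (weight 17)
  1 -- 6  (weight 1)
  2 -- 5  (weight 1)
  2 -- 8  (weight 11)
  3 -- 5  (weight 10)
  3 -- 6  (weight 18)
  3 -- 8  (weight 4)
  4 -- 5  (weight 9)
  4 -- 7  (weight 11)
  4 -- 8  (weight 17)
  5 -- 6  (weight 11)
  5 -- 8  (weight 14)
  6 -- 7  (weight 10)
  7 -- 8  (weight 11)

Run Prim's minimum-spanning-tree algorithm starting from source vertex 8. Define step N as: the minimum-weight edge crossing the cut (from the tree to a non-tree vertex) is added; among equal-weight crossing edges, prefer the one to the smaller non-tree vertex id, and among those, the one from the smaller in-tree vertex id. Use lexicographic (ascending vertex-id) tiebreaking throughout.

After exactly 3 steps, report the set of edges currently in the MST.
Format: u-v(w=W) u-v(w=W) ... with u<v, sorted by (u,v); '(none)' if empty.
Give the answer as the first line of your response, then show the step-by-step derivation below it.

0-5(w=8) 0-8(w=2) 3-8(w=4)

step 1: add edge 0-8 (w=2); MST = {0-8(w=2)}
step 2: add edge 3-8 (w=4); MST = {0-8(w=2) 3-8(w=4)}
step 3: add edge 0-5 (w=8); MST = {0-5(w=8) 0-8(w=2) 3-8(w=4)}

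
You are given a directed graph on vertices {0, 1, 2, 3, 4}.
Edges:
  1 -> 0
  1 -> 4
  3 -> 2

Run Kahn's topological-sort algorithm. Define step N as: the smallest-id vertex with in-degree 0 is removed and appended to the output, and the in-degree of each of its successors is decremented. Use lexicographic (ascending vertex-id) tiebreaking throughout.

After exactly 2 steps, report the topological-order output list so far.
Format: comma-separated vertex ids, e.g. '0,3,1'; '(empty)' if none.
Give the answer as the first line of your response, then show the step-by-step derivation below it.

1,0

step 1: output 1; order=[1]; indeg=(0,0,1,0,0)
step 2: output 0; order=[1,0]; indeg=(0,0,1,0,0)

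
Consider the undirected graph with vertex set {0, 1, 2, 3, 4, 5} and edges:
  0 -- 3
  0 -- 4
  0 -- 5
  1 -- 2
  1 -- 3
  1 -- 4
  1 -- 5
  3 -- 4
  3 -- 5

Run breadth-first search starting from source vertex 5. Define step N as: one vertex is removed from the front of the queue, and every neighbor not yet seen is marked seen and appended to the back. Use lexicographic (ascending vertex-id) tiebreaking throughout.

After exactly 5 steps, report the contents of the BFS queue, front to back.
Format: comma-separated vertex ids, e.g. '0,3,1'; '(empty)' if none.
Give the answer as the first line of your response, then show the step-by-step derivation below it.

2

step 1: dequeue 5; queue=[0,1,3]; order=5
step 2: dequeue 0; queue=[1,3,4]; order=5,0
step 3: dequeue 1; queue=[3,4,2]; order=5,0,1
step 4: dequeue 3; queue=[4,2]; order=5,0,1,3
step 5: dequeue 4; queue=[2]; order=5,0,1,3,4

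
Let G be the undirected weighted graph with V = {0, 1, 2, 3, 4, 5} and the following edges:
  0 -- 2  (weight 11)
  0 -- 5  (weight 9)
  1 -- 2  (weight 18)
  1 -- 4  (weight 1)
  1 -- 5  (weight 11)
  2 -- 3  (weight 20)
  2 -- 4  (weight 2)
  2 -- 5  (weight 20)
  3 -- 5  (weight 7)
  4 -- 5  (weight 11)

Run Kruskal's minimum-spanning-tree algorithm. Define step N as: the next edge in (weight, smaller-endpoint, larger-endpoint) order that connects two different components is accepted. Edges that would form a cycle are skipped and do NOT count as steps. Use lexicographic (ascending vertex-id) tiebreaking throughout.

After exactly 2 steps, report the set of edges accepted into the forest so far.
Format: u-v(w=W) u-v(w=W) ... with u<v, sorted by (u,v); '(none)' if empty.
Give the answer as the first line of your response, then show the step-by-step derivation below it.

1-4(w=1) 2-4(w=2)

step 1: add edge 1-4 (w=1); MST = {1-4(w=1)}
step 2: add edge 2-4 (w=2); MST = {1-4(w=1) 2-4(w=2)}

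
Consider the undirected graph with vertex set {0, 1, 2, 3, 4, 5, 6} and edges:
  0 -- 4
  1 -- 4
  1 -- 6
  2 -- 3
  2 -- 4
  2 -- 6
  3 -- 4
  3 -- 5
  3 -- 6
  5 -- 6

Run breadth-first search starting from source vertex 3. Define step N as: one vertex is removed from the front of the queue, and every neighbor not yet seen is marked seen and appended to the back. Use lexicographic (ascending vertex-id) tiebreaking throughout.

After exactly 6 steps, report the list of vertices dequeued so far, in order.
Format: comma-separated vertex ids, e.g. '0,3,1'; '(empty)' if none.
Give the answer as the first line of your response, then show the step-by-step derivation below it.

3,2,4,5,6,0

step 1: dequeue 3; queue=[2,4,5,6]; order=3
step 2: dequeue 2; queue=[4,5,6]; order=3,2
step 3: dequeue 4; queue=[5,6,0,1]; order=3,2,4
step 4: dequeue 5; queue=[6,0,1]; order=3,2,4,5
step 5: dequeue 6; queue=[0,1]; order=3,2,4,5,6
step 6: dequeue 0; queue=[1]; order=3,2,4,5,6,0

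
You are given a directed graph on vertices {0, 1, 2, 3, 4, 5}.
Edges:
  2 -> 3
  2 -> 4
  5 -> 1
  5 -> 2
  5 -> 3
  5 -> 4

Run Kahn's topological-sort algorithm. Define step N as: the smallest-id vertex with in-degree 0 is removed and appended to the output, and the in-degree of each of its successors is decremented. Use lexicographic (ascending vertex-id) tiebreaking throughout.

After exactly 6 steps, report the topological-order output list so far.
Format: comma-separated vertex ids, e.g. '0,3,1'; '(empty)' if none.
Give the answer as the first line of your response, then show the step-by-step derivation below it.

0,5,1,2,3,4

step 1: output 0; order=[0]; indeg=(0,1,1,2,2,0)
step 2: output 5; order=[0,5]; indeg=(0,0,0,1,1,0)
step 3: output 1; order=[0,5,1]; indeg=(0,0,0,1,1,0)
step 4: output 2; order=[0,5,1,2]; indeg=(0,0,0,0,0,0)
step 5: output 3; order=[0,5,1,2,3]; indeg=(0,0,0,0,0,0)
step 6: output 4; order=[0,5,1,2,3,4]; indeg=(0,0,0,0,0,0)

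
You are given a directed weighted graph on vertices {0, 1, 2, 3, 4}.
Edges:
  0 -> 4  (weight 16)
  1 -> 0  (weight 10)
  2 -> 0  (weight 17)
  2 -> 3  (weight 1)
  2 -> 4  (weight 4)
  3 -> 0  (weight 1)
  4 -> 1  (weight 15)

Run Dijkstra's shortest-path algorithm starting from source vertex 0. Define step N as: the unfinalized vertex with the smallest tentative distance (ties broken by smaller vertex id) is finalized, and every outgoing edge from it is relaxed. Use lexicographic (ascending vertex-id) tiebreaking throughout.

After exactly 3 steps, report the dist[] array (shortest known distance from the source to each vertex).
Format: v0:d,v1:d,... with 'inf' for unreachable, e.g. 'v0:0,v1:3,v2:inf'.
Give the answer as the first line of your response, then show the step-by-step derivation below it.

v0:0,v1:31,v2:inf,v3:inf,v4:16

step 1: dist = v0:0,v1:inf,v2:inf,v3:inf,v4:16
step 2: dist = v0:0,v1:31,v2:inf,v3:inf,v4:16
step 3: dist = v0:0,v1:31,v2:inf,v3:inf,v4:16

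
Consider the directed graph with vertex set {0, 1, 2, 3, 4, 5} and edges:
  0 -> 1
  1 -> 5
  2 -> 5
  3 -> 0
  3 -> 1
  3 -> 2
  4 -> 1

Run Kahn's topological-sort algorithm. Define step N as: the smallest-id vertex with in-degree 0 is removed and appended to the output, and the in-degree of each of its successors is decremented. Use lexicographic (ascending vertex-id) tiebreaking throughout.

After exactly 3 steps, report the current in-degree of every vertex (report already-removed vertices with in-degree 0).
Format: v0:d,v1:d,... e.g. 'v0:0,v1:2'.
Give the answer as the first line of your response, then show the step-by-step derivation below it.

v0:0,v1:1,v2:0,v3:0,v4:0,v5:1

step 1: output 3; order=[3]; indeg=(0,2,0,0,0,2)
step 2: output 0; order=[3,0]; indeg=(0,1,0,0,0,2)
step 3: output 2; order=[3,0,2]; indeg=(0,1,0,0,0,1)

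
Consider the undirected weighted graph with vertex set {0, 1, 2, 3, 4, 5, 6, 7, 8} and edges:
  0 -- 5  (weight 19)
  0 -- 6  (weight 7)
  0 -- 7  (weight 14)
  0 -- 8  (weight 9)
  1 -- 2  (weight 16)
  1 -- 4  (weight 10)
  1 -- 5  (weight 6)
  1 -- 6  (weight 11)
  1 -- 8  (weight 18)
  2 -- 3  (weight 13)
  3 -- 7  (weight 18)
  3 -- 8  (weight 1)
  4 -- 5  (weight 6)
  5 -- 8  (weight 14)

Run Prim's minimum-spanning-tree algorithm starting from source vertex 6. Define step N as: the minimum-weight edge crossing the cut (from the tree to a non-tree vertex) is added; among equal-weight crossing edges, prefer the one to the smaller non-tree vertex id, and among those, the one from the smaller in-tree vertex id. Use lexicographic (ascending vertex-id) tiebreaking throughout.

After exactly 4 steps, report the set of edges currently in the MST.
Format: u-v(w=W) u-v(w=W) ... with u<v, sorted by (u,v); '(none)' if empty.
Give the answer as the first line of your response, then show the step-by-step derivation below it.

0-6(w=7) 0-8(w=9) 1-6(w=11) 3-8(w=1)

step 1: add edge 0-6 (w=7); MST = {0-6(w=7)}
step 2: add edge 0-8 (w=9); MST = {0-6(w=7) 0-8(w=9)}
step 3: add edge 3-8 (w=1); MST = {0-6(w=7) 0-8(w=9) 3-8(w=1)}
step 4: add edge 1-6 (w=11); MST = {0-6(w=7) 0-8(w=9) 1-6(w=11) 3-8(w=1)}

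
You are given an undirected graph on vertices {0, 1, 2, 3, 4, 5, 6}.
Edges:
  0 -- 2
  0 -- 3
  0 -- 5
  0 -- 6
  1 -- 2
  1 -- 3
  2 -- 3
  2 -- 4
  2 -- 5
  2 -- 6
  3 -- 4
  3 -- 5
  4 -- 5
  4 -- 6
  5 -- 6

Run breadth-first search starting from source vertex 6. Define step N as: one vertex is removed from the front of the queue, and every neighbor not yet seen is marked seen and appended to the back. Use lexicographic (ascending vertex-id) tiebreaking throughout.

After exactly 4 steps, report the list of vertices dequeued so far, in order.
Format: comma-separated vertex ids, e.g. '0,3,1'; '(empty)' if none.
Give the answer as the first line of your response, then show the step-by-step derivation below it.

6,0,2,4

step 1: dequeue 6; queue=[0,2,4,5]; order=6
step 2: dequeue 0; queue=[2,4,5,3]; order=6,0
step 3: dequeue 2; queue=[4,5,3,1]; order=6,0,2
step 4: dequeue 4; queue=[5,3,1]; order=6,0,2,4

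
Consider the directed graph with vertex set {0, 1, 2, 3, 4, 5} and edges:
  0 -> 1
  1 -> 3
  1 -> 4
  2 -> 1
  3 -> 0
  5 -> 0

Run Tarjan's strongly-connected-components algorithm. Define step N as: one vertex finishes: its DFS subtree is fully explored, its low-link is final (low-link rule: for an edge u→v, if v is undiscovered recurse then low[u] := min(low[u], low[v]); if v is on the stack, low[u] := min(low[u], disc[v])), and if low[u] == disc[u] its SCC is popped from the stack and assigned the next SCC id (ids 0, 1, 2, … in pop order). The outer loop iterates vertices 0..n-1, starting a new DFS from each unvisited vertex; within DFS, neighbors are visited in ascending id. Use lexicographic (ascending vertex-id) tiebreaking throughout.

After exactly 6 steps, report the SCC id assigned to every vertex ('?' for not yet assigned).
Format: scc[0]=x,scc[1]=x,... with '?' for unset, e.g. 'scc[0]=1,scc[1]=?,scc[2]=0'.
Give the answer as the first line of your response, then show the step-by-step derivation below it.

scc[0]=1,scc[1]=1,scc[2]=2,scc[3]=1,scc[4]=0,scc[5]=3

step 1: low=(low[0]=0,low[1]=1,low[2]=?,low[3]=0,low[4]=?,low[5]=?); scc=(scc[0]=?,scc[1]=?,scc[2]=?,scc[3]=?,scc[4]=?,scc[5]=?)
step 2: low=(low[0]=0,low[1]=0,low[2]=?,low[3]=0,low[4]=3,low[5]=?); scc=(scc[0]=?,scc[1]=?,scc[2]=?,scc[3]=?,scc[4]=0,scc[5]=?)
step 3: low=(low[0]=0,low[1]=0,low[2]=?,low[3]=0,low[4]=3,low[5]=?); scc=(scc[0]=?,scc[1]=?,scc[2]=?,scc[3]=?,scc[4]=0,scc[5]=?)
step 4: low=(low[0]=0,low[1]=0,low[2]=?,low[3]=0,low[4]=3,low[5]=?); scc=(scc[0]=1,scc[1]=1,scc[2]=?,scc[3]=1,scc[4]=0,scc[5]=?)
step 5: low=(low[0]=0,low[1]=0,low[2]=4,low[3]=0,low[4]=3,low[5]=?); scc=(scc[0]=1,scc[1]=1,scc[2]=2,scc[3]=1,scc[4]=0,scc[5]=?)
step 6: low=(low[0]=0,low[1]=0,low[2]=4,low[3]=0,low[4]=3,low[5]=5); scc=(scc[0]=1,scc[1]=1,scc[2]=2,scc[3]=1,scc[4]=0,scc[5]=3)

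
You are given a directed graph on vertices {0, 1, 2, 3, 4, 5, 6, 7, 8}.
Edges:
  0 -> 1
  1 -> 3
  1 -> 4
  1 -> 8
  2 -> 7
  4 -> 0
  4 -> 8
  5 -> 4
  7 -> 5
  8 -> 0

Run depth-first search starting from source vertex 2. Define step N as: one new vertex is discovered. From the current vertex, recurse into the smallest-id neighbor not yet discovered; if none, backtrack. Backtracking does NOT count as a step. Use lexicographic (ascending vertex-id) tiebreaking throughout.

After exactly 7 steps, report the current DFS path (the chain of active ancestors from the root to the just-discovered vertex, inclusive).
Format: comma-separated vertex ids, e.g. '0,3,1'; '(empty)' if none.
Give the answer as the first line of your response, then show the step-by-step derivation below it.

2,7,5,4,0,1,3

step 1: discover 2; path=2; order=2
step 2: discover 7; path=2>7; order=2,7
step 3: discover 5; path=2>7>5; order=2,7,5
step 4: discover 4; path=2>7>5>4; order=2,7,5,4
step 5: discover 0; path=2>7>5>4>0; order=2,7,5,4,0
step 6: discover 1; path=2>7>5>4>0>1; order=2,7,5,4,0,1
step 7: discover 3; path=2>7>5>4>0>1>3; order=2,7,5,4,0,1,3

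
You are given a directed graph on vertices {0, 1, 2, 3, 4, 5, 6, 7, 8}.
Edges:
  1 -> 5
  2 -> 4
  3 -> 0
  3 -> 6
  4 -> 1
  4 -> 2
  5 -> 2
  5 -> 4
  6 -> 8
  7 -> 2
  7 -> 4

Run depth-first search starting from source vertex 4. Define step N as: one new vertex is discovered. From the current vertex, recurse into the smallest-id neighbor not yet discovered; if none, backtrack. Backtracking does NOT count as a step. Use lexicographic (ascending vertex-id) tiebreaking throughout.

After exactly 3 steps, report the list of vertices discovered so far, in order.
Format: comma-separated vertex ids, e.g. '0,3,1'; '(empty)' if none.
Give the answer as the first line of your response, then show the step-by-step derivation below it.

4,1,5

step 1: discover 4; path=4; order=4
step 2: discover 1; path=4>1; order=4,1
step 3: discover 5; path=4>1>5; order=4,1,5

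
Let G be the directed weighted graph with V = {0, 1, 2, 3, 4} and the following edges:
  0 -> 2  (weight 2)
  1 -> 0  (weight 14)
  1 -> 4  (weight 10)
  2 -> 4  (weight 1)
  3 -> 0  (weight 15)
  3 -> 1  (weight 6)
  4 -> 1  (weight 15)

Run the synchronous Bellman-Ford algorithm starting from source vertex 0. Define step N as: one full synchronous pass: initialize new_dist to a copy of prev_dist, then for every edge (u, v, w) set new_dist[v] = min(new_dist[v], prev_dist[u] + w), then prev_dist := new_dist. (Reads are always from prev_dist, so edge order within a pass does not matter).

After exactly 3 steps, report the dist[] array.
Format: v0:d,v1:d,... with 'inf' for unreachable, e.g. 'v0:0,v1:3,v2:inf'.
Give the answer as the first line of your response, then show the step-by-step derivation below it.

v0:0,v1:18,v2:2,v3:inf,v4:3

step 1: dist = v0:0,v1:inf,v2:2,v3:inf,v4:inf
step 2: dist = v0:0,v1:inf,v2:2,v3:inf,v4:3
step 3: dist = v0:0,v1:18,v2:2,v3:inf,v4:3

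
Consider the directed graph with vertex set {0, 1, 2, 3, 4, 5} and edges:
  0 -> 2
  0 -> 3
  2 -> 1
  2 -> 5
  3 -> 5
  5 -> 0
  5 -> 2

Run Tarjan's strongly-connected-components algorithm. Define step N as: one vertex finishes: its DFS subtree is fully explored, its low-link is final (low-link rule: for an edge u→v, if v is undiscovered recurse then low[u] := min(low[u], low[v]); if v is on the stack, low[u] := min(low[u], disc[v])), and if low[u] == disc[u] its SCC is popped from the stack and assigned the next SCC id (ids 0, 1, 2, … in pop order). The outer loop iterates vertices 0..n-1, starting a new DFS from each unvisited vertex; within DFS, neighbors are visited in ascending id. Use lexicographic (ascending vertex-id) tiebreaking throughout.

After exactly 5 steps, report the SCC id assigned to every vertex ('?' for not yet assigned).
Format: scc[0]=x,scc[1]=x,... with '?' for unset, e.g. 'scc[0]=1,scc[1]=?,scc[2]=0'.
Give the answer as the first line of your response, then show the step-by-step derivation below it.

scc[0]=1,scc[1]=0,scc[2]=1,scc[3]=1,scc[4]=?,scc[5]=1

step 1: low=(low[0]=0,low[1]=2,low[2]=1,low[3]=?,low[4]=?,low[5]=?); scc=(scc[0]=?,scc[1]=0,scc[2]=?,scc[3]=?,scc[4]=?,scc[5]=?)
step 2: low=(low[0]=0,low[1]=2,low[2]=1,low[3]=?,low[4]=?,low[5]=0); scc=(scc[0]=?,scc[1]=0,scc[2]=?,scc[3]=?,scc[4]=?,scc[5]=?)
step 3: low=(low[0]=0,low[1]=2,low[2]=0,low[3]=?,low[4]=?,low[5]=0); scc=(scc[0]=?,scc[1]=0,scc[2]=?,scc[3]=?,scc[4]=?,scc[5]=?)
step 4: low=(low[0]=0,low[1]=2,low[2]=0,low[3]=3,low[4]=?,low[5]=0); scc=(scc[0]=?,scc[1]=0,scc[2]=?,scc[3]=?,scc[4]=?,scc[5]=?)
step 5: low=(low[0]=0,low[1]=2,low[2]=0,low[3]=3,low[4]=?,low[5]=0); scc=(scc[0]=1,scc[1]=0,scc[2]=1,scc[3]=1,scc[4]=?,scc[5]=1)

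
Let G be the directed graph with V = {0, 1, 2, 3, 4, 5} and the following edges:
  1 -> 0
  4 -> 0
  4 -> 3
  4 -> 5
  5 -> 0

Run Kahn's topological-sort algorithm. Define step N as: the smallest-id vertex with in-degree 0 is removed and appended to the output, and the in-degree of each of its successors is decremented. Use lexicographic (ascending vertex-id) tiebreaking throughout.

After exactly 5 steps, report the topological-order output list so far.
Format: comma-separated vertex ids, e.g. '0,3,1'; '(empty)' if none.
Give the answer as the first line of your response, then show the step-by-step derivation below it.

1,2,4,3,5

step 1: output 1; order=[1]; indeg=(2,0,0,1,0,1)
step 2: output 2; order=[1,2]; indeg=(2,0,0,1,0,1)
step 3: output 4; order=[1,2,4]; indeg=(1,0,0,0,0,0)
step 4: output 3; order=[1,2,4,3]; indeg=(1,0,0,0,0,0)
step 5: output 5; order=[1,2,4,3,5]; indeg=(0,0,0,0,0,0)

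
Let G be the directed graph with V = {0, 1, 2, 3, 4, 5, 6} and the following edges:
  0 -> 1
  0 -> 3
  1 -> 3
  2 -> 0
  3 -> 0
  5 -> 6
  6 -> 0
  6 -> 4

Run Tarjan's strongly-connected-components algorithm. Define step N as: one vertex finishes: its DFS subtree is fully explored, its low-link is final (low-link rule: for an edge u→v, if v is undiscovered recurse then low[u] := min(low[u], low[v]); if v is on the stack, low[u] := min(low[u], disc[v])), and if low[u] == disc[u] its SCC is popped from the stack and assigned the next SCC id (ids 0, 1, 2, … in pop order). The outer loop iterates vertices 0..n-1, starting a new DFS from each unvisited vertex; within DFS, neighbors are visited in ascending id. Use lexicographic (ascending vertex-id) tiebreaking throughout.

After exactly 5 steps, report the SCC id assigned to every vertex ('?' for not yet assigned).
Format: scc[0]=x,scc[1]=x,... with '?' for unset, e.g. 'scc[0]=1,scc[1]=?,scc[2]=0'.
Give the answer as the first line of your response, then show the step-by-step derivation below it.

scc[0]=0,scc[1]=0,scc[2]=1,scc[3]=0,scc[4]=2,scc[5]=?,scc[6]=?

step 1: low=(low[0]=0,low[1]=1,low[2]=?,low[3]=0,low[4]=?,low[5]=?,low[6]=?); scc=(scc[0]=?,scc[1]=?,scc[2]=?,scc[3]=?,scc[4]=?,scc[5]=?,scc[6]=?)
step 2: low=(low[0]=0,low[1]=0,low[2]=?,low[3]=0,low[4]=?,low[5]=?,low[6]=?); scc=(scc[0]=?,scc[1]=?,scc[2]=?,scc[3]=?,scc[4]=?,scc[5]=?,scc[6]=?)
step 3: low=(low[0]=0,low[1]=0,low[2]=?,low[3]=0,low[4]=?,low[5]=?,low[6]=?); scc=(scc[0]=0,scc[1]=0,scc[2]=?,scc[3]=0,scc[4]=?,scc[5]=?,scc[6]=?)
step 4: low=(low[0]=0,low[1]=0,low[2]=3,low[3]=0,low[4]=?,low[5]=?,low[6]=?); scc=(scc[0]=0,scc[1]=0,scc[2]=1,scc[3]=0,scc[4]=?,scc[5]=?,scc[6]=?)
step 5: low=(low[0]=0,low[1]=0,low[2]=3,low[3]=0,low[4]=4,low[5]=?,low[6]=?); scc=(scc[0]=0,scc[1]=0,scc[2]=1,scc[3]=0,scc[4]=2,scc[5]=?,scc[6]=?)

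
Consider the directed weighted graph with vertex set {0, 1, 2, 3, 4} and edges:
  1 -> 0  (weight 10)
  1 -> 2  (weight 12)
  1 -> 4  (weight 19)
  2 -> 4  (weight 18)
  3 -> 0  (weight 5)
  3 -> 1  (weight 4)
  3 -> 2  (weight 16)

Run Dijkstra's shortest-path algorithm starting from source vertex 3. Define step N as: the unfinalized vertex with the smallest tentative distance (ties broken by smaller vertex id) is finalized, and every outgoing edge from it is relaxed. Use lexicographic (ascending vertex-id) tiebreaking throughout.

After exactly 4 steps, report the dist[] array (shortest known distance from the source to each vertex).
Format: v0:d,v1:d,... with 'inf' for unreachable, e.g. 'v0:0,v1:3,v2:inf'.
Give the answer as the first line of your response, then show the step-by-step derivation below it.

v0:5,v1:4,v2:16,v3:0,v4:23

step 1: dist = v0:5,v1:4,v2:16,v3:0,v4:inf
step 2: dist = v0:5,v1:4,v2:16,v3:0,v4:23
step 3: dist = v0:5,v1:4,v2:16,v3:0,v4:23
step 4: dist = v0:5,v1:4,v2:16,v3:0,v4:23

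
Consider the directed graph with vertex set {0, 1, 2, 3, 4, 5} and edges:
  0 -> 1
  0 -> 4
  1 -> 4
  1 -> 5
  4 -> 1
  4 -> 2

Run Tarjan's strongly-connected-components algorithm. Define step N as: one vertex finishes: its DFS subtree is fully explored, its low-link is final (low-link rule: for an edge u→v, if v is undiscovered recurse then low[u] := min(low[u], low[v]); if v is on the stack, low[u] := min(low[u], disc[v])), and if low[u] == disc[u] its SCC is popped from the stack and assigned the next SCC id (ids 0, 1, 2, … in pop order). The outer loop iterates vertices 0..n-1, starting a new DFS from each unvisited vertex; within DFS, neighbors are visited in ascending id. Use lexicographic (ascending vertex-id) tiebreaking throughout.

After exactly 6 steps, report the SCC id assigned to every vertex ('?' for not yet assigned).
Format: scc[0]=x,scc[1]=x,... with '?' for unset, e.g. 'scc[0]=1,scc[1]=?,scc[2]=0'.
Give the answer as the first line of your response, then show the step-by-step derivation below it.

scc[0]=3,scc[1]=2,scc[2]=0,scc[3]=4,scc[4]=2,scc[5]=1

step 1: low=(low[0]=0,low[1]=1,low[2]=3,low[3]=?,low[4]=1,low[5]=?); scc=(scc[0]=?,scc[1]=?,scc[2]=0,scc[3]=?,scc[4]=?,scc[5]=?)
step 2: low=(low[0]=0,low[1]=1,low[2]=3,low[3]=?,low[4]=1,low[5]=?); scc=(scc[0]=?,scc[1]=?,scc[2]=0,scc[3]=?,scc[4]=?,scc[5]=?)
step 3: low=(low[0]=0,low[1]=1,low[2]=3,low[3]=?,low[4]=1,low[5]=4); scc=(scc[0]=?,scc[1]=?,scc[2]=0,scc[3]=?,scc[4]=?,scc[5]=1)
step 4: low=(low[0]=0,low[1]=1,low[2]=3,low[3]=?,low[4]=1,low[5]=4); scc=(scc[0]=?,scc[1]=2,scc[2]=0,scc[3]=?,scc[4]=2,scc[5]=1)
step 5: low=(low[0]=0,low[1]=1,low[2]=3,low[3]=?,low[4]=1,low[5]=4); scc=(scc[0]=3,scc[1]=2,scc[2]=0,scc[3]=?,scc[4]=2,scc[5]=1)
step 6: low=(low[0]=0,low[1]=1,low[2]=3,low[3]=5,low[4]=1,low[5]=4); scc=(scc[0]=3,scc[1]=2,scc[2]=0,scc[3]=4,scc[4]=2,scc[5]=1)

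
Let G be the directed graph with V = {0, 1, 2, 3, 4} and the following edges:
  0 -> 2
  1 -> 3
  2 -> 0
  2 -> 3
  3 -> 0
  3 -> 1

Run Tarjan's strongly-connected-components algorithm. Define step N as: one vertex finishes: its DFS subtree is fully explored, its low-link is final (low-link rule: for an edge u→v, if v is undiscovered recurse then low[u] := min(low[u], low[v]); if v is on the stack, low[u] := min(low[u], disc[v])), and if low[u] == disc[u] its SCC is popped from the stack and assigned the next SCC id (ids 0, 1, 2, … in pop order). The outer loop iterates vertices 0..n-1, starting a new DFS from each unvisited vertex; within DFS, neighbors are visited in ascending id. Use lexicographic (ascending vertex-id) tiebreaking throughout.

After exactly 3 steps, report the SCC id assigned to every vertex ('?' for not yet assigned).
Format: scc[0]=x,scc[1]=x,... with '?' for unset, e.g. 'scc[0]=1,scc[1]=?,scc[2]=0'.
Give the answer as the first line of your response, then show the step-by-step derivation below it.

scc[0]=?,scc[1]=?,scc[2]=?,scc[3]=?,scc[4]=?

step 1: low=(low[0]=0,low[1]=2,low[2]=0,low[3]=0,low[4]=?); scc=(scc[0]=?,scc[1]=?,scc[2]=?,scc[3]=?,scc[4]=?)
step 2: low=(low[0]=0,low[1]=2,low[2]=0,low[3]=0,low[4]=?); scc=(scc[0]=?,scc[1]=?,scc[2]=?,scc[3]=?,scc[4]=?)
step 3: low=(low[0]=0,low[1]=2,low[2]=0,low[3]=0,low[4]=?); scc=(scc[0]=?,scc[1]=?,scc[2]=?,scc[3]=?,scc[4]=?)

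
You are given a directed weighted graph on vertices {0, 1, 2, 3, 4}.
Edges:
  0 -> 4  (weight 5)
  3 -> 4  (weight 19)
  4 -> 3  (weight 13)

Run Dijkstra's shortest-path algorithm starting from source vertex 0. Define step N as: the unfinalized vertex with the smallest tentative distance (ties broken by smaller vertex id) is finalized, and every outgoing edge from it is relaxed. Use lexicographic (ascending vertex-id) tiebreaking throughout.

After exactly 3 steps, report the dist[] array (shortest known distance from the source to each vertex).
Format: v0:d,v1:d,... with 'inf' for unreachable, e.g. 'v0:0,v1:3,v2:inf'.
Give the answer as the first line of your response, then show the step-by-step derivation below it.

v0:0,v1:inf,v2:inf,v3:18,v4:5

step 1: dist = v0:0,v1:inf,v2:inf,v3:inf,v4:5
step 2: dist = v0:0,v1:inf,v2:inf,v3:18,v4:5
step 3: dist = v0:0,v1:inf,v2:inf,v3:18,v4:5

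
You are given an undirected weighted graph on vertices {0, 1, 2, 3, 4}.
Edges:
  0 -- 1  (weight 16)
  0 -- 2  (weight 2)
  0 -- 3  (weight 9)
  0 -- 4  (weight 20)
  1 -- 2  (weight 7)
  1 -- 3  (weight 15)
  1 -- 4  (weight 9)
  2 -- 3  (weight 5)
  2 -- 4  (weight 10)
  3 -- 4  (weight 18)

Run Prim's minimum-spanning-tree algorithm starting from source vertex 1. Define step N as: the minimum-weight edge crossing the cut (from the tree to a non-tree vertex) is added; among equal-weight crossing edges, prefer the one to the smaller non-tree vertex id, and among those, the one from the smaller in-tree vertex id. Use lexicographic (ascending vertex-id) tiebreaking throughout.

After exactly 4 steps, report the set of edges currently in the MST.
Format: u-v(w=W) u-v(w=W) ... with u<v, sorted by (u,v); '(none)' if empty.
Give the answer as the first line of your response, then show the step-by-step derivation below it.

0-2(w=2) 1-2(w=7) 1-4(w=9) 2-3(w=5)

step 1: add edge 1-2 (w=7); MST = {1-2(w=7)}
step 2: add edge 0-2 (w=2); MST = {0-2(w=2) 1-2(w=7)}
step 3: add edge 2-3 (w=5); MST = {0-2(w=2) 1-2(w=7) 2-3(w=5)}
step 4: add edge 1-4 (w=9); MST = {0-2(w=2) 1-2(w=7) 1-4(w=9) 2-3(w=5)}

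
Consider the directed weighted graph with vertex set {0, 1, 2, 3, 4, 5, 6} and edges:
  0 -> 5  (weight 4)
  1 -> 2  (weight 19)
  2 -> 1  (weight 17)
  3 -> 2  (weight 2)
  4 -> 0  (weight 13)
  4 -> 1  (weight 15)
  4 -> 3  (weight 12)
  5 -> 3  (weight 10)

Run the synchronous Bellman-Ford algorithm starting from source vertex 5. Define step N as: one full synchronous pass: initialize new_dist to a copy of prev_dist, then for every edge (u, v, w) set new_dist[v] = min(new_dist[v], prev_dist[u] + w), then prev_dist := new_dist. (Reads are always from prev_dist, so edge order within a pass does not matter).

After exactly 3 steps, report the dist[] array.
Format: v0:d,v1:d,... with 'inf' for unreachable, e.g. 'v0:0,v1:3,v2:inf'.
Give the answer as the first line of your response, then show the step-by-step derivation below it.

v0:inf,v1:29,v2:12,v3:10,v4:inf,v5:0,v6:inf

step 1: dist = v0:inf,v1:inf,v2:inf,v3:10,v4:inf,v5:0,v6:inf
step 2: dist = v0:inf,v1:inf,v2:12,v3:10,v4:inf,v5:0,v6:inf
step 3: dist = v0:inf,v1:29,v2:12,v3:10,v4:inf,v5:0,v6:inf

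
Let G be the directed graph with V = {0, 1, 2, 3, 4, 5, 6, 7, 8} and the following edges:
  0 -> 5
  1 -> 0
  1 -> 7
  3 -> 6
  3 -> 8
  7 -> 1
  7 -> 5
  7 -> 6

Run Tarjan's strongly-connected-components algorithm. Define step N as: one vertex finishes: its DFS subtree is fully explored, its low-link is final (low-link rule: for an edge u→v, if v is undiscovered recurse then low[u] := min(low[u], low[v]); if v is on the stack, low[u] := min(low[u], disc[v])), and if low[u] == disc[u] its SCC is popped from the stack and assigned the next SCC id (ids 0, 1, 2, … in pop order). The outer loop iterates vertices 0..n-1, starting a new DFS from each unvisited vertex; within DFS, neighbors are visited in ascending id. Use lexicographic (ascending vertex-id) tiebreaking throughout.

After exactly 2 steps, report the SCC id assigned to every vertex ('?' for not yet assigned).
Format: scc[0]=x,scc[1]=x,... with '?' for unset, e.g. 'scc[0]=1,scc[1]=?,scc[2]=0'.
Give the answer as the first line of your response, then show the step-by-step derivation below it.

scc[0]=1,scc[1]=?,scc[2]=?,scc[3]=?,scc[4]=?,scc[5]=0,scc[6]=?,scc[7]=?,scc[8]=?

step 1: low=(low[0]=0,low[1]=?,low[2]=?,low[3]=?,low[4]=?,low[5]=1,low[6]=?,low[7]=?,low[8]=?); scc=(scc[0]=?,scc[1]=?,scc[2]=?,scc[3]=?,scc[4]=?,scc[5]=0,scc[6]=?,scc[7]=?,scc[8]=?)
step 2: low=(low[0]=0,low[1]=?,low[2]=?,low[3]=?,low[4]=?,low[5]=1,low[6]=?,low[7]=?,low[8]=?); scc=(scc[0]=1,scc[1]=?,scc[2]=?,scc[3]=?,scc[4]=?,scc[5]=0,scc[6]=?,scc[7]=?,scc[8]=?)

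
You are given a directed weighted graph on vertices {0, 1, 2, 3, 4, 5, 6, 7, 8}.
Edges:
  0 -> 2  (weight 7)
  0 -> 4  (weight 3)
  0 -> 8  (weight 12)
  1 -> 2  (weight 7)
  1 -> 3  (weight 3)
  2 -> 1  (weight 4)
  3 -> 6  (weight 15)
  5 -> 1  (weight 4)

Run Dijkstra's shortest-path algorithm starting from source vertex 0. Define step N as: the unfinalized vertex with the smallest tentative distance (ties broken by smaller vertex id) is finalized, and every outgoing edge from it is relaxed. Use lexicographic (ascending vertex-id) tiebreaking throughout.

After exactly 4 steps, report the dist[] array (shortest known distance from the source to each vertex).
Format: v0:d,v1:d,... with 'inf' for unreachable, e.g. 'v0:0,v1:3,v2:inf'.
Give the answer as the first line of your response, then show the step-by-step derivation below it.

v0:0,v1:11,v2:7,v3:14,v4:3,v5:inf,v6:inf,v7:inf,v8:12

step 1: dist = v0:0,v1:inf,v2:7,v3:inf,v4:3,v5:inf,v6:inf,v7:inf,v8:12
step 2: dist = v0:0,v1:inf,v2:7,v3:inf,v4:3,v5:inf,v6:inf,v7:inf,v8:12
step 3: dist = v0:0,v1:11,v2:7,v3:inf,v4:3,v5:inf,v6:inf,v7:inf,v8:12
step 4: dist = v0:0,v1:11,v2:7,v3:14,v4:3,v5:inf,v6:inf,v7:inf,v8:12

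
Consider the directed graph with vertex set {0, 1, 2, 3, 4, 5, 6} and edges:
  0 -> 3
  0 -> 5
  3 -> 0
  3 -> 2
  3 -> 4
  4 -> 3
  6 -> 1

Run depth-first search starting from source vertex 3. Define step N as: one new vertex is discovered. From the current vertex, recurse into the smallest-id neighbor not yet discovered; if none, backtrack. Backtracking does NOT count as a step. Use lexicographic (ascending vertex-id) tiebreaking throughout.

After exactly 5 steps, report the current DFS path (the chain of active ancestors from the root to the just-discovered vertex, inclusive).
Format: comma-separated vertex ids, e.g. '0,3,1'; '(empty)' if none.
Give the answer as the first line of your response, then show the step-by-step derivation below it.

3,4

step 1: discover 3; path=3; order=3
step 2: discover 0; path=3>0; order=3,0
step 3: discover 5; path=3>0>5; order=3,0,5
step 4: discover 2; path=3>2; order=3,0,5,2
step 5: discover 4; path=3>4; order=3,0,5,2,4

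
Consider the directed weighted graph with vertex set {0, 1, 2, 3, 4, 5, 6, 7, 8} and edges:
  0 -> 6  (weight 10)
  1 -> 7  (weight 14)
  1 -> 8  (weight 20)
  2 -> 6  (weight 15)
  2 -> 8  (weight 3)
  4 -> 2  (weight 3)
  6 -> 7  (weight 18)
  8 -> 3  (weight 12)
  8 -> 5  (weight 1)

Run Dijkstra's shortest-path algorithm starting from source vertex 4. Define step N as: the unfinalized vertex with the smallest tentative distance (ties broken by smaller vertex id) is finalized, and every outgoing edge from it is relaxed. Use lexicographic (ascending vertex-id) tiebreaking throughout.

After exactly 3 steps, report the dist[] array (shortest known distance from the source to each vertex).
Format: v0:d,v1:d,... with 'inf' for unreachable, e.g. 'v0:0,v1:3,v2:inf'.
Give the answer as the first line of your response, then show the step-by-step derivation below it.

v0:inf,v1:inf,v2:3,v3:18,v4:0,v5:7,v6:18,v7:inf,v8:6

step 1: dist = v0:inf,v1:inf,v2:3,v3:inf,v4:0,v5:inf,v6:inf,v7:inf,v8:inf
step 2: dist = v0:inf,v1:inf,v2:3,v3:inf,v4:0,v5:inf,v6:18,v7:inf,v8:6
step 3: dist = v0:inf,v1:inf,v2:3,v3:18,v4:0,v5:7,v6:18,v7:inf,v8:6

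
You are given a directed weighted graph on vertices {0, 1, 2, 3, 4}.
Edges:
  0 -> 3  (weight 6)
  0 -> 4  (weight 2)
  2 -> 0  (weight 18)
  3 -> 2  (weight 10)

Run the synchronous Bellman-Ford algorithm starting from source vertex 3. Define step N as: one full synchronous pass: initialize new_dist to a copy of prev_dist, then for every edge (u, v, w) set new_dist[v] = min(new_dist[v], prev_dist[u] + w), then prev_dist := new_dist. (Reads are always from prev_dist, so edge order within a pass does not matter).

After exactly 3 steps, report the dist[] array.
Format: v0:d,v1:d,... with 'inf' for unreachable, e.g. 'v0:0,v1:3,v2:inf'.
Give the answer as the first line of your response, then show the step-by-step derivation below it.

v0:28,v1:inf,v2:10,v3:0,v4:30

step 1: dist = v0:inf,v1:inf,v2:10,v3:0,v4:inf
step 2: dist = v0:28,v1:inf,v2:10,v3:0,v4:inf
step 3: dist = v0:28,v1:inf,v2:10,v3:0,v4:30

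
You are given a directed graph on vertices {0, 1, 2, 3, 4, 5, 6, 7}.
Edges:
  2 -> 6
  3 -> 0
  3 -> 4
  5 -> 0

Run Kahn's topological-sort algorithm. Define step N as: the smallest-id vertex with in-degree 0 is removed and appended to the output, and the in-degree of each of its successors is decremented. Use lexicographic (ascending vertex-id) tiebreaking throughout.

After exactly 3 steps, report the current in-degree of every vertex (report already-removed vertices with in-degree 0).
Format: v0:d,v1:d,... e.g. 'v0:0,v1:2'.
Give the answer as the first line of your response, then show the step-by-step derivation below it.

v0:1,v1:0,v2:0,v3:0,v4:0,v5:0,v6:0,v7:0

step 1: output 1; order=[1]; indeg=(2,0,0,0,1,0,1,0)
step 2: output 2; order=[1,2]; indeg=(2,0,0,0,1,0,0,0)
step 3: output 3; order=[1,2,3]; indeg=(1,0,0,0,0,0,0,0)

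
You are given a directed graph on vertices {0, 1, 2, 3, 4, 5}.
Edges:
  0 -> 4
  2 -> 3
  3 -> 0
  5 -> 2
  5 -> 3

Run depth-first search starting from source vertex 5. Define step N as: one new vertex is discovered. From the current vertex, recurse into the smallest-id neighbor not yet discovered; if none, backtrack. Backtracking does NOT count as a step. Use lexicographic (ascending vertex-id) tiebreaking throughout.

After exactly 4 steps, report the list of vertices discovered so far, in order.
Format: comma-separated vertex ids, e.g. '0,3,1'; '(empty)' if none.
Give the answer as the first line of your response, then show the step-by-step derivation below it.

5,2,3,0

step 1: discover 5; path=5; order=5
step 2: discover 2; path=5>2; order=5,2
step 3: discover 3; path=5>2>3; order=5,2,3
step 4: discover 0; path=5>2>3>0; order=5,2,3,0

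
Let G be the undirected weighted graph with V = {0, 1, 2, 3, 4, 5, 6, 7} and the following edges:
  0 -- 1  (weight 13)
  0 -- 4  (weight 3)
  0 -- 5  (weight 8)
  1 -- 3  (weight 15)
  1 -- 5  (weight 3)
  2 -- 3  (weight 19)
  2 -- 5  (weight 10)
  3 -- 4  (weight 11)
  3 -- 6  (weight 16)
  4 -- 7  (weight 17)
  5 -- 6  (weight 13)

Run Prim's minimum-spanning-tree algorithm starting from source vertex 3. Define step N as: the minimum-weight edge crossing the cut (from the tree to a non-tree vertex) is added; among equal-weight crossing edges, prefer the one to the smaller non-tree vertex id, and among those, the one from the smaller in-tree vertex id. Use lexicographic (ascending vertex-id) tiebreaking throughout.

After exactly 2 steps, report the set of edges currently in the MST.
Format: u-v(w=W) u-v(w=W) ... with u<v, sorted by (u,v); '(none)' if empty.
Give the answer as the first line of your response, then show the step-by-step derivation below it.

0-4(w=3) 3-4(w=11)

step 1: add edge 3-4 (w=11); MST = {3-4(w=11)}
step 2: add edge 0-4 (w=3); MST = {0-4(w=3) 3-4(w=11)}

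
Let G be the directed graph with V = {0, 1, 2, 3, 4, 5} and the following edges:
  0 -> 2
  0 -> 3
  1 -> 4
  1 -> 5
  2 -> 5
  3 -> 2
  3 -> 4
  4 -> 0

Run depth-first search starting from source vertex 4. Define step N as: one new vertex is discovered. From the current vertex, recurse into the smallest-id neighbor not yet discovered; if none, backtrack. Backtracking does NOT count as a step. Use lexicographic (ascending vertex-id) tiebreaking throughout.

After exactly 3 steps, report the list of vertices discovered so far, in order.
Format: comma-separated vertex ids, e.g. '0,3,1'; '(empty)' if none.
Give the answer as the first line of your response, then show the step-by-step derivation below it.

4,0,2

step 1: discover 4; path=4; order=4
step 2: discover 0; path=4>0; order=4,0
step 3: discover 2; path=4>0>2; order=4,0,2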